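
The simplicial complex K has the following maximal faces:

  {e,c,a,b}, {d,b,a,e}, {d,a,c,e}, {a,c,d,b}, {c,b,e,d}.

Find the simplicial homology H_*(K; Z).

Take the total order a < b < c < d < e on the vertex set. Then K (dimension 3) consists of the simplices:

  0-simplices (5): a, b, c, d, e
  1-simplices (10): ab, ac, ad, ae, bc, bd, be, cd, ce, de
  2-simplices (10): abc, abd, abe, acd, ace, ade, bcd, bce, bde, cde
  3-simplices (5): abcd, abce, abde, acde, bcde

giving chain groups C_0 ≅ Z^5, C_1 ≅ Z^10, C_2 ≅ Z^10, C_3 ≅ Z^5.

Boundary ∂_1: C_1 → C_0 maps an edge to its endpoints' difference, ∂[p,q] = q − p.
As a 5×10 matrix over Z this has rank 4, with invariant factors (1,1,1,1).

∂_2: C_2 → C_1 maps a triangle to the signed sum of its edges. For instance
  ∂bcd = cd − bd + bc,
  ∂bde = de − be + bd.
The 10×10 boundary matrix has rank 6 and Smith normal form diag(1,1,1,1,1,1).

Boundary ∂_3: C_3 → C_2 sends each 3-simplex σ to the alternating sum Σ_i (−1)^i (σ with its i-th vertex removed). For instance
  ∂bcde = cde − bde + bce − bcd,
  ∂acde = cde − ade + ace − acd.
As a 10×5 matrix over Z this has rank 4, with invariant factors (1,1,1,1).

From H_k ≅ ker(∂_k) / im(∂_{k+1}) we obtain:

  H_0: rank C_0 − rank ∂_1 = 5 − 4 = 1, and the invariant factors of ∂_1 are all 1, so H_0 ≅ Z.
  H_1: rank ker ∂_1 − rank ∂_2 = (10 − 4) − 6 = 0, and the invariant factors of ∂_2 are all 1, so H_1 ≅ 0.
  H_2: rank ker ∂_2 − rank ∂_3 = (10 − 6) − 4 = 0, and the invariant factors of ∂_3 are all 1, so H_2 ≅ 0.
  H_3: rank ker ∂_3 − rank ∂_4 = (5 − 4) − 0 = 1, and there is no ∂_4, so H_3 ≅ Z.

H_0 = Z,  H_1 = 0,  H_2 = 0,  H_3 = Z.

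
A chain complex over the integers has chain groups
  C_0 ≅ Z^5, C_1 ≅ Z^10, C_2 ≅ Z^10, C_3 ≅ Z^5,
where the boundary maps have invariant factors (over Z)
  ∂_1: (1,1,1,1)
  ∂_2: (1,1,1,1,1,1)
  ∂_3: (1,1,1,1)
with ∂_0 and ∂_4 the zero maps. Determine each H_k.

H_0 = Z,  H_1 = 0,  H_2 = 0,  H_3 = Z.

H_0: b_0 = 5 − 0 − 4 = 1; torsion from ∂_1 factors > 1: none. So H_0 = Z.
H_1: b_1 = 10 − 4 − 6 = 0; torsion from ∂_2 factors > 1: none. So H_1 = 0.
H_2: b_2 = 10 − 6 − 4 = 0; torsion from ∂_3 factors > 1: none. So H_2 = 0.
H_3: b_3 = 5 − 4 − 0 = 1; torsion from ∂_4 factors > 1: none. So H_3 = Z.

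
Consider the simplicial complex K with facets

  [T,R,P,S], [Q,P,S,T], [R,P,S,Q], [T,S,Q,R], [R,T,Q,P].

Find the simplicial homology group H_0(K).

We work with the vertex ordering P < Q < R < S < T. The simplices of K, each written with vertices in increasing order, are:

  0-simplices (5): P, Q, R, S, T
  1-simplices (10): PQ, PR, PS, PT, QR, QS, QT, RS, RT, ST
  2-simplices (10): PQR, PQS, PQT, PRS, PRT, PST, QRS, QRT, QST, RST
  3-simplices (5): PQRS, PQRT, PQST, PRST, QRST

giving chain groups C_0 ≅ Z^5, C_1 ≅ Z^10, C_2 ≅ Z^10, C_3 ≅ Z^5.

The boundary map ∂_1: C_1 → C_0 maps an edge to its endpoints' difference, ∂[p,q] = q − p. For instance
  ∂QS = S − Q.
As a 5×10 matrix over Z this has rank 4, with invariant factors (1,1,1,1).

Boundary ∂_2: C_2 → C_1 sends each 2-simplex [p,q,r] to [q,r] − [p,r] + [p,q]. For instance
  ∂QRT = RT − QT + QR,
  ∂QST = ST − QT + QS.
The resulting 10×10 matrix has rank 6, and its Smith normal form has invariant factors (1,1,1,1,1,1).

∂_3: C_3 → C_2 sends each 3-simplex σ to the alternating sum Σ_i (−1)^i (σ with its i-th vertex removed). For instance
  ∂QRST = RST − QST + QRT − QRS,
  ∂PQST = QST − PST + PQT − PQS.
This gives a 10×5 integer matrix of rank 4; reducing to Smith normal form yields diagonal entries (1,1,1,1).

Reading off H_k = ker ∂_k / im ∂_{k+1}:

  H_0: rank C_0 − rank ∂_1 = 5 − 4 = 1, and the invariant factors of ∂_1 are all 1, so H_0 = Z.

H_0 = Z.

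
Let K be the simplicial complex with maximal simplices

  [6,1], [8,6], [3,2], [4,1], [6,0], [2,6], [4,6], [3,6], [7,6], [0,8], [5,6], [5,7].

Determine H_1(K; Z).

K has 9 vertices, 12 edges.
rank ∂_1 = 8, rank ∂_2 = 0 ⇒ b_1 = 12 − 8 − 0 = 4. So H_1 ≅ Z^4.

H_1 = Z^4.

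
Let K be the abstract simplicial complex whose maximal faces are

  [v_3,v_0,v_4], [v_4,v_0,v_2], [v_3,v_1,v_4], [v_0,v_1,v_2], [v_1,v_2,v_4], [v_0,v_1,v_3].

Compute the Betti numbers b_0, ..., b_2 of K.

b_0 = 1, b_1 = 0, b_2 = 1.

We work with the vertex ordering v_0 < v_1 < v_2 < v_3 < v_4. The simplices of K, each written with vertices in increasing order, are:

  0-simplices (5): [v_0], [v_1], [v_2], [v_3], [v_4]
  1-simplices (9): [v_0,v_1], [v_0,v_2], [v_0,v_3], [v_0,v_4], [v_1,v_2], [v_1,v_3], [v_1,v_4], [v_2,v_4], [v_3,v_4]
  2-simplices (6): [v_0,v_1,v_2], [v_0,v_1,v_3], [v_0,v_2,v_4], [v_0,v_3,v_4], [v_1,v_2,v_4], [v_1,v_3,v_4]

giving chain groups C_0 ≅ Z^5, C_1 ≅ Z^9, C_2 ≅ Z^6.

∂_1: C_1 → C_0 maps an edge to its endpoints' difference, ∂[p,q] = q − p.
The 5×9 boundary matrix has rank 4 and Smith normal form diag(1,1,1,1).

The boundary map ∂_2: C_2 → C_1 maps a triangle to the signed sum of its edges. For instance
  ∂[v_1,v_2,v_4] = [v_2,v_4] − [v_1,v_4] + [v_1,v_2],
  ∂[v_0,v_2,v_4] = [v_2,v_4] − [v_0,v_4] + [v_0,v_2].
As a 9×6 matrix over Z this has rank 5, with invariant factors (1,1,1,1,1).

Now H_k = ker ∂_k / im ∂_{k+1}, so:

  H_0: rank C_0 − rank ∂_1 = 5 − 4 = 1, and the invariant factors of ∂_1 are all 1, so H_0 ≅ Z.
  H_1: rank ker ∂_1 − rank ∂_2 = (9 − 4) − 5 = 0, and the invariant factors of ∂_2 are all 1, so H_1 ≅ 0.
  H_2: rank ker ∂_2 − rank ∂_3 = (6 − 5) − 0 = 1, and there is no ∂_3, so H_2 ≅ Z.

Hence the Betti numbers are b_0 = 1, b_1 = 0, b_2 = 1.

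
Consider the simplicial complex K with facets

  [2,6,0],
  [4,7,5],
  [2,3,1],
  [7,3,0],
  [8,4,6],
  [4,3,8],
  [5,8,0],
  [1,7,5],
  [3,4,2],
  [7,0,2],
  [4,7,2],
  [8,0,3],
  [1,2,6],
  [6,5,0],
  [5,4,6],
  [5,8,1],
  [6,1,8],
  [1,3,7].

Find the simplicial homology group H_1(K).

H_1 ≅ Z × Z/2.

K has 9 vertices, 27 edges, 18 triangles.
rank ∂_1 = 8, rank ∂_2 = 18 ⇒ b_1 = 27 − 8 − 18 = 1; ∂_2 has invariant factor(s) [2] giving torsion. So H_1 ≅ Z × Z/2.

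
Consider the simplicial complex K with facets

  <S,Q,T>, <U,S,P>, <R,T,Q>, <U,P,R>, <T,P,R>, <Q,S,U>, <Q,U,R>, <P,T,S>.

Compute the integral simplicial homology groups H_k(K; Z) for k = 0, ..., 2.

Fix the vertex order P < Q < R < S < T < U and write every simplex with vertices in increasing order. Then dim K = 2 and the simplices of K are:

  0-simplices (6): P, Q, R, S, T, U
  1-simplices (12): PR, PS, PT, PU, QR, QS, QT, QU, RT, RU, ST, SU
  2-simplices (8): PRT, PRU, PST, PSU, QRT, QRU, QST, QSU

so the chain groups are C_0 ≅ Z^6, C_1 ≅ Z^12, C_2 ≅ Z^8.

∂_1: C_1 → C_0 sends each edge [p,q] (with p < q) to q − p. For instance
  ∂RU = U − R.
This gives a 6×12 integer matrix of rank 5; reducing to Smith normal form yields diagonal entries (1,1,1,1,1).

The boundary map ∂_2: C_2 → C_1 acts by ∂[p,q,r] = [q,r] − [p,r] + [p,q]. For instance
  ∂QRT = RT − QT + QR,
  ∂PRU = RU − PU + PR.
This gives a 12×8 integer matrix of rank 7; reducing to Smith normal form yields diagonal entries (1,1,1,1,1,1,1).

Now H_k = ker ∂_k / im ∂_{k+1}, so:

  H_0: rank C_0 − rank ∂_1 = 6 − 5 = 1, and the invariant factors of ∂_1 are all 1, so H_0 = Z.
  H_1: rank ker ∂_1 − rank ∂_2 = (12 − 5) − 7 = 0, and the invariant factors of ∂_2 are all 1, so H_1 = 0.
  H_2: rank ker ∂_2 − rank ∂_3 = (8 − 7) − 0 = 1, and there is no ∂_3, so H_2 = Z.

As a check, the Euler characteristic is 6 − 12 + 8 = 2, which agrees with 1 − 0 + 1 = 2.

H_0 ≅ Z,  H_1 = 0,  H_2 ≅ Z.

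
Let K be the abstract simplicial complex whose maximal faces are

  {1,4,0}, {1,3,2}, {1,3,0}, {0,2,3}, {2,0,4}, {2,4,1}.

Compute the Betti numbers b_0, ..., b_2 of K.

Fix the vertex order 0 < 1 < 2 < 3 < 4 and write every simplex with vertices in increasing order. Then dim K = 2 and the simplices of K are:

  0-simplices (5): [0], [1], [2], [3], [4]
  1-simplices (9): [0,1], [0,2], [0,3], [0,4], [1,2], [1,3], [1,4], [2,3], [2,4]
  2-simplices (6): [0,1,3], [0,1,4], [0,2,3], [0,2,4], [1,2,3], [1,2,4]

giving chain groups C_0 ≅ Z^5, C_1 ≅ Z^9, C_2 ≅ Z^6.

∂_1: C_1 → C_0 is given by ∂[p,q] = [q] − [p]. For instance
  ∂[0,4] = [4] − [0].
The resulting 5×9 matrix has rank 4, and its Smith normal form has invariant factors (1,1,1,1).

Boundary ∂_2: C_2 → C_1 sends each 2-simplex [p,q,r] to [q,r] − [p,r] + [p,q]. For instance
  ∂[1,2,3] = [2,3] − [1,3] + [1,2],
  ∂[1,2,4] = [2,4] − [1,4] + [1,2].
The resulting 9×6 matrix has rank 5, and its Smith normal form has invariant factors (1,1,1,1,1).

Reading off H_k = ker ∂_k / im ∂_{k+1}:

  H_0: rank C_0 − rank ∂_1 = 5 − 4 = 1, and the invariant factors of ∂_1 are all 1, so H_0 ≅ Z.
  H_1: rank ker ∂_1 − rank ∂_2 = (9 − 4) − 5 = 0, and the invariant factors of ∂_2 are all 1, so H_1 ≅ 0.
  H_2: rank ker ∂_2 − rank ∂_3 = (6 − 5) − 0 = 1, and there is no ∂_3, so H_2 ≅ Z.

As a check, the Euler characteristic is 5 − 9 + 6 = 2, which agrees with 1 − 0 + 1 = 2.

Hence the Betti numbers are b_0 = 1, b_1 = 0, b_2 = 1.

b_0 = 1, b_1 = 0, b_2 = 1.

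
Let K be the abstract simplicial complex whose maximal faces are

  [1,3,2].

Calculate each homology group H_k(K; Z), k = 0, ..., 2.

Order the vertices as 1 < 2 < 3. Listing each simplex with vertices in this order, K has dimension 2 with simplices:

  0-simplices (3): [1], [2], [3]
  1-simplices (3): [1,2], [1,3], [2,3]
  2-simplices (1): [1,2,3]

Hence C_0 ≅ Z^3, C_1 ≅ Z^3, C_2 ≅ Z^1.

∂_1: C_1 → C_0 is given by ∂[p,q] = [q] − [p].
The 3×3 boundary matrix has rank 2 and Smith normal form diag(1,1).

Boundary ∂_2: C_2 → C_1 maps a triangle to the signed sum of its edges. For instance
  ∂[1,2,3] = [2,3] − [1,3] + [1,2].
This gives a 3×1 integer matrix of rank 1; reducing to Smith normal form yields diagonal entries (1).

Now H_k = ker ∂_k / im ∂_{k+1}, so:

  H_0: rank C_0 − rank ∂_1 = 3 − 2 = 1, and the invariant factors of ∂_1 are all 1, so H_0 = Z.
  H_1: rank ker ∂_1 − rank ∂_2 = (3 − 2) − 1 = 0, and the invariant factors of ∂_2 are all 1, so H_1 = 0.
  H_2: rank ker ∂_2 − rank ∂_3 = (1 − 1) − 0 = 0, and there is no ∂_3, so H_2 = 0.

H_0 ≅ Z,  H_1 = 0,  H_2 = 0.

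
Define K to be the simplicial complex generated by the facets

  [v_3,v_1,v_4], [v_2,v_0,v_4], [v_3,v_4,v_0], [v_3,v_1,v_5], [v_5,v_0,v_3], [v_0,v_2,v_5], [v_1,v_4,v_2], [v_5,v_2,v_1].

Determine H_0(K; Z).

K has 6 vertices, 12 edges, 8 triangles.
rank ∂_0 = 0, rank ∂_1 = 5 ⇒ b_0 = 6 − 0 − 5 = 1; all invariant factors of ∂_1 are 1 so no torsion. So H_0 ≅ Z.

H_0 ≅ Z.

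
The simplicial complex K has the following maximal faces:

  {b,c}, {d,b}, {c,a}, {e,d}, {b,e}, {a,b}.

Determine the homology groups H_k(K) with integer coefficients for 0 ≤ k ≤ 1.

We work with the vertex ordering a < b < c < d < e. The simplices of K, each written with vertices in increasing order, are:

  0-simplices (5): a, b, c, d, e
  1-simplices (6): ab, ac, bc, bd, be, de

Hence C_0 ≅ Z^5, C_1 ≅ Z^6.

The boundary map ∂_1: C_1 → C_0 is given by ∂[p,q] = [q] − [p].
The resulting 5×6 matrix has rank 4, and its Smith normal form has invariant factors (1,1,1,1).

From H_k ≅ ker(∂_k) / im(∂_{k+1}) we obtain:

  H_0: rank C_0 − rank ∂_1 = 5 − 4 = 1, and the invariant factors of ∂_1 are all 1, so H_0 ≅ Z.
  H_1: rank ker ∂_1 − rank ∂_2 = (6 − 4) − 0 = 2, and there is no ∂_2, so H_1 ≅ Z^2.

As a check, the Euler characteristic is 5 − 6 = -1, which agrees with 1 − 2 = -1.

H_0 ≅ Z,  H_1 ≅ Z^2.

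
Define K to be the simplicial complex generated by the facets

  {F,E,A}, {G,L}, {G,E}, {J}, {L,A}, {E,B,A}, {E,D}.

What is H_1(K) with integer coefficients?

H_1 = Z.

We work with the vertex ordering A < B < D < E < F < G < J < L. The simplices of K, each written with vertices in increasing order, are:

  0-simplices (8): A, B, D, E, F, G, J, L
  1-simplices (9): AB, AE, AF, AL, BE, DE, EF, EG, GL
  2-simplices (2): ABE, AEF

giving chain groups C_0 ≅ Z^8, C_1 ≅ Z^9, C_2 ≅ Z^2.

Boundary ∂_1: C_1 → C_0 sends each edge [p,q] (with p < q) to q − p.
The 8×9 boundary matrix has rank 6 and Smith normal form diag(1,1,1,1,1,1).

∂_2: C_2 → C_1 acts by ∂[p,q,r] = [q,r] − [p,r] + [p,q]. For instance
  ∂ABE = BE − AE + AB,
  ∂AEF = EF − AF + AE.
This gives a 9×2 integer matrix of rank 2; reducing to Smith normal form yields diagonal entries (1,1).

Now H_k = ker ∂_k / im ∂_{k+1}, so:

  H_1: rank ker ∂_1 − rank ∂_2 = (9 − 6) − 2 = 1, and the invariant factors of ∂_2 are all 1, so H_1 ≅ Z.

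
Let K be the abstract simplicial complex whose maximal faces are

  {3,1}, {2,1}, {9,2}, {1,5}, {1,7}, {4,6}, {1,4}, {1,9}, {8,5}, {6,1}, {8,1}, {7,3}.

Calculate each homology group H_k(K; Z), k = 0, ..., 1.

H_0 = Z,  H_1 = Z^4.

Order the vertices as 1 < 2 < 3 < 4 < 5 < 6 < 7 < 8 < 9. Listing each simplex with vertices in this order, K has dimension 1 with simplices:

  0-simplices (9): [1], [2], [3], [4], [5], [6], [7], [8], [9]
  1-simplices (12): [1,2], [1,3], [1,4], [1,5], [1,6], [1,7], [1,8], [1,9], [2,9], [3,7], [4,6], [5,8]

so the chain groups are C_0 ≅ Z^9, C_1 ≅ Z^12.

The boundary map ∂_1: C_1 → C_0 sends each edge [p,q] (with p < q) to q − p. For instance
  ∂[1,2] = [2] − [1].
This gives a 9×12 integer matrix of rank 8; reducing to Smith normal form yields diagonal entries (1,1,1,1,1,1,1,1).

Reading off H_k = ker ∂_k / im ∂_{k+1}:

  H_0: rank C_0 − rank ∂_1 = 9 − 8 = 1, and the invariant factors of ∂_1 are all 1, so H_0 = Z.
  H_1: rank ker ∂_1 − rank ∂_2 = (12 − 8) − 0 = 4, and there is no ∂_2, so H_1 = Z^4.

(K is a triangulation of a wedge of 4 circles.)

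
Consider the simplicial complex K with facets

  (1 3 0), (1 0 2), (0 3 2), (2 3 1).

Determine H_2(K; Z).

H_2 = Z.

We work with the vertex ordering 0 < 1 < 2 < 3. The simplices of K, each written with vertices in increasing order, are:

  0-simplices (4): [0], [1], [2], [3]
  1-simplices (6): [0,1], [0,2], [0,3], [1,2], [1,3], [2,3]
  2-simplices (4): [0,1,2], [0,1,3], [0,2,3], [1,2,3]

giving chain groups C_0 ≅ Z^4, C_1 ≅ Z^6, C_2 ≅ Z^4.

∂_1: C_1 → C_0 maps an edge to its endpoints' difference, ∂[p,q] = q − p. For instance
  ∂[1,2] = [2] − [1].
This gives a 4×6 integer matrix of rank 3; reducing to Smith normal form yields diagonal entries (1,1,1).

∂_2: C_2 → C_1 sends each 2-simplex [p,q,r] to [q,r] − [p,r] + [p,q]. For instance
  ∂[1,2,3] = [2,3] − [1,3] + [1,2],
  ∂[0,1,3] = [1,3] − [0,3] + [0,1].
As a 6×4 matrix over Z this has rank 3, with invariant factors (1,1,1).

Now H_k = ker ∂_k / im ∂_{k+1}, so:

  H_2: rank ker ∂_2 − rank ∂_3 = (4 − 3) − 0 = 1, and there is no ∂_3, so H_2 ≅ Z.

(K is a triangulation of the 2-sphere S^2.)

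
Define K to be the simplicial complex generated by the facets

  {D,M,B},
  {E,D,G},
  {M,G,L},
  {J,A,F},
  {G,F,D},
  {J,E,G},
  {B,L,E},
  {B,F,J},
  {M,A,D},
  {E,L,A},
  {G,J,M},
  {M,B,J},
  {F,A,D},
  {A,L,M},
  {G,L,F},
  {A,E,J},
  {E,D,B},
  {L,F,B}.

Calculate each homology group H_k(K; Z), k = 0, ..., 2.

H_0 = Z,  H_1 = Z^2,  H_2 = Z.

Order the vertices as A < B < D < E < F < G < J < L < M. Listing each simplex with vertices in this order, K has dimension 2 with simplices:

  0-simplices (9): A, B, D, E, F, G, J, L, M
  1-simplices (27): AD, AE, AF, AJ, AL, AM, BD, BE, BF, BJ, BL, BM, DE, DF, DG, DM, EG, EJ, EL, FG, FJ, FL, GJ, GL, GM, JM, LM
  2-simplices (18): ADF, ADM, AEJ, AEL, AFJ, ALM, BDE, BDM, BEL, BFJ, BFL, BJM, DEG, DFG, EGJ, FGL, GJM, GLM

Hence C_0 ≅ Z^9, C_1 ≅ Z^27, C_2 ≅ Z^18.

Boundary ∂_1: C_1 → C_0 maps an edge to its endpoints' difference, ∂[p,q] = q − p. For instance
  ∂DM = M − D.
This gives a 9×27 integer matrix of rank 8; reducing to Smith normal form yields diagonal entries (1,1,1,1,1,1,1,1).

Boundary ∂_2: C_2 → C_1 maps a triangle to the signed sum of its edges. For instance
  ∂GJM = JM − GM + GJ,
  ∂ADM = DM − AM + AD.
This gives a 27×18 integer matrix of rank 17; reducing to Smith normal form yields diagonal entries (1,1,1,1,1,1,1,1,1,1,1,1,1,1,1,1,1).

Computing H_k = (kernel of ∂_k) / (image of ∂_{k+1}):

  H_0: rank C_0 − rank ∂_1 = 9 − 8 = 1, and the invariant factors of ∂_1 are all 1, so H_0 ≅ Z.
  H_1: rank ker ∂_1 − rank ∂_2 = (27 − 8) − 17 = 2, and the invariant factors of ∂_2 are all 1, so H_1 ≅ Z^2.
  H_2: rank ker ∂_2 − rank ∂_3 = (18 − 17) − 0 = 1, and there is no ∂_3, so H_2 ≅ Z.

As a check, the Euler characteristic is 9 − 27 + 18 = 0, which agrees with 1 − 2 + 1 = 0.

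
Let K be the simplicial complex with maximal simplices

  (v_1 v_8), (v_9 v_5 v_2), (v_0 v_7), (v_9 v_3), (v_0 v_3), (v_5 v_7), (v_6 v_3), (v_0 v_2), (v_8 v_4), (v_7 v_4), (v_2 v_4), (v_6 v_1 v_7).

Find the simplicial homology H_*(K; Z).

H_0 = Z,  H_1 = Z^5,  H_2 = 0.

Fix the vertex order v_0 < v_1 < v_2 < v_3 < v_4 < v_5 < v_6 < v_7 < v_8 < v_9 and write every simplex with vertices in increasing order. Then dim K = 2 and the simplices of K are:

  0-simplices (10): [v_0], [v_1], [v_2], [v_3], [v_4], [v_5], [v_6], [v_7], [v_8], [v_9]
  1-simplices (16): (16 of them)
  2-simplices (2): [v_1,v_6,v_7], [v_2,v_5,v_9]

so the chain groups are C_0 ≅ Z^10, C_1 ≅ Z^16, C_2 ≅ Z^2.

Boundary ∂_1: C_1 → C_0 is given by ∂[p,q] = [q] − [p]. For instance
  ∂[v_5,v_9] = [v_9] − [v_5].
The resulting 10×16 matrix has rank 9, and its Smith normal form has invariant factors (1,1,1,1,1,1,1,1,1).

The boundary map ∂_2: C_2 → C_1 sends each 2-simplex [p,q,r] to [q,r] − [p,r] + [p,q]. For instance
  ∂[v_1,v_6,v_7] = [v_6,v_7] − [v_1,v_7] + [v_1,v_6],
  ∂[v_2,v_5,v_9] = [v_5,v_9] − [v_2,v_9] + [v_2,v_5].
This gives a 16×2 integer matrix of rank 2; reducing to Smith normal form yields diagonal entries (1,1).

Now H_k = ker ∂_k / im ∂_{k+1}, so:

  H_0: rank C_0 − rank ∂_1 = 10 − 9 = 1, and the invariant factors of ∂_1 are all 1, so H_0 ≅ Z.
  H_1: rank ker ∂_1 − rank ∂_2 = (16 − 9) − 2 = 5, and the invariant factors of ∂_2 are all 1, so H_1 ≅ Z^5.
  H_2: rank ker ∂_2 − rank ∂_3 = (2 − 2) − 0 = 0, and there is no ∂_3, so H_2 ≅ 0.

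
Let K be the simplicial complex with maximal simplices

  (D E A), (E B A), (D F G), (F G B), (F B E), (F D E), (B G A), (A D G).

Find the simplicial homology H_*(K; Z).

H_0 ≅ Z,  H_1 = 0,  H_2 ≅ Z.

Take the total order A < B < D < E < F < G on the vertex set. Then K (dimension 2) consists of the simplices:

  0-simplices (6): A, B, D, E, F, G
  1-simplices (12): AB, AD, AE, AG, BE, BF, BG, DE, DF, DG, EF, FG
  2-simplices (8): ABE, ABG, ADE, ADG, BEF, BFG, DEF, DFG

Hence C_0 ≅ Z^6, C_1 ≅ Z^12, C_2 ≅ Z^8.

The boundary map ∂_1: C_1 → C_0 maps an edge to its endpoints' difference, ∂[p,q] = q − p. For instance
  ∂EF = F − E.
The 6×12 boundary matrix has rank 5 and Smith normal form diag(1,1,1,1,1).

∂_2: C_2 → C_1 sends each 2-simplex [p,q,r] to [q,r] − [p,r] + [p,q]. For instance
  ∂BFG = FG − BG + BF,
  ∂DFG = FG − DG + DF.
The 12×8 boundary matrix has rank 7 and Smith normal form diag(1,1,1,1,1,1,1).

Reading off H_k = ker ∂_k / im ∂_{k+1}:

  H_0: rank C_0 − rank ∂_1 = 6 − 5 = 1, and the invariant factors of ∂_1 are all 1, so H_0 ≅ Z.
  H_1: rank ker ∂_1 − rank ∂_2 = (12 − 5) − 7 = 0, and the invariant factors of ∂_2 are all 1, so H_1 ≅ 0.
  H_2: rank ker ∂_2 − rank ∂_3 = (8 − 7) − 0 = 1, and there is no ∂_3, so H_2 ≅ Z.

As a check, the Euler characteristic is 6 − 12 + 8 = 2, which agrees with 1 − 0 + 1 = 2.
(K is a triangulation of the 2-sphere S^2.)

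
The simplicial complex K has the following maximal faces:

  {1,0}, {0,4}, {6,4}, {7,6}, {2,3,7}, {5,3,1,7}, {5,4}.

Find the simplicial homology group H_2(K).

H_2 ≅ 0.

Order the vertices as 0 < 1 < 2 < 3 < 4 < 5 < 6 < 7. Listing each simplex with vertices in this order, K has dimension 3 with simplices:

  0-simplices (8): [0], [1], [2], [3], [4], [5], [6], [7]
  1-simplices (13): [0,1], [0,4], [1,3], [1,5], [1,7], [2,3], [2,7], [3,5], [3,7], [4,5], [4,6], [5,7], [6,7]
  2-simplices (5): [1,3,5], [1,3,7], [1,5,7], [2,3,7], [3,5,7]
  3-simplices (1): [1,3,5,7]

so the chain groups are C_0 ≅ Z^8, C_1 ≅ Z^13, C_2 ≅ Z^5, C_3 ≅ Z^1.

∂_1: C_1 → C_0 is given by ∂[p,q] = [q] − [p]. For instance
  ∂[4,6] = [6] − [4].
The 8×13 boundary matrix has rank 7 and Smith normal form diag(1,1,1,1,1,1,1).

Boundary ∂_2: C_2 → C_1 maps a triangle to the signed sum of its edges. For instance
  ∂[2,3,7] = [3,7] − [2,7] + [2,3],
  ∂[1,5,7] = [5,7] − [1,7] + [1,5].
The resulting 13×5 matrix has rank 4, and its Smith normal form has invariant factors (1,1,1,1).

Boundary ∂_3: C_3 → C_2 sends each 3-simplex σ to the alternating sum Σ_i (−1)^i (σ with its i-th vertex removed). For instance
  ∂[1,3,5,7] = [3,5,7] − [1,5,7] + [1,3,7] − [1,3,5].
This gives a 5×1 integer matrix of rank 1; reducing to Smith normal form yields diagonal entries (1).

Now H_k = ker ∂_k / im ∂_{k+1}, so:

  H_2: rank ker ∂_2 − rank ∂_3 = (5 − 4) − 1 = 0, and the invariant factors of ∂_3 are all 1, so H_2 = 0.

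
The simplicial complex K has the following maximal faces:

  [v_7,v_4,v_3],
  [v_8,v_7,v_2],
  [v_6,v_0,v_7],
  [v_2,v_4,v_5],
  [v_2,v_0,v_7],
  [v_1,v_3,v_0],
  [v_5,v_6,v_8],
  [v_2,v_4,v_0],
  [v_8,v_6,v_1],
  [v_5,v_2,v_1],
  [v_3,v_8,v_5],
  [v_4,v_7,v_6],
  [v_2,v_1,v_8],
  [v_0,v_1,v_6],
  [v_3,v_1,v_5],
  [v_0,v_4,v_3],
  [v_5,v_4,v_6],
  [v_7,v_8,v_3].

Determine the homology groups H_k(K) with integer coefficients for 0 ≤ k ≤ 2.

H_0 = Z,  H_1 = Z ⊕ Z/2,  H_2 = 0.

K has 9 vertices, 27 edges, 18 triangles.
rank ∂_0 = 0, rank ∂_1 = 8 ⇒ b_0 = 9 − 0 − 8 = 1; all invariant factors of ∂_1 are 1 so no torsion. So H_0 ≅ Z.
rank ∂_1 = 8, rank ∂_2 = 18 ⇒ b_1 = 27 − 8 − 18 = 1; ∂_2 has invariant factor(s) [2] giving torsion. So H_1 ≅ Z ⊕ Z/2.
rank ∂_2 = 18, rank ∂_3 = 0 ⇒ b_2 = 18 − 18 − 0 = 0. So H_2 ≅ 0.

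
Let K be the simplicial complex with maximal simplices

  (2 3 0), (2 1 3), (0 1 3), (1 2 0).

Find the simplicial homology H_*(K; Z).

Order the vertices as 0 < 1 < 2 < 3. Listing each simplex with vertices in this order, K has dimension 2 with simplices:

  0-simplices (4): [0], [1], [2], [3]
  1-simplices (6): [0,1], [0,2], [0,3], [1,2], [1,3], [2,3]
  2-simplices (4): [0,1,2], [0,1,3], [0,2,3], [1,2,3]

Hence C_0 ≅ Z^4, C_1 ≅ Z^6, C_2 ≅ Z^4.

The boundary map ∂_1: C_1 → C_0 is given by ∂[p,q] = [q] − [p].
The 4×6 boundary matrix has rank 3 and Smith normal form diag(1,1,1).

The boundary map ∂_2: C_2 → C_1 sends each 2-simplex [p,q,r] to [q,r] − [p,r] + [p,q]. For instance
  ∂[0,1,3] = [1,3] − [0,3] + [0,1],
  ∂[0,2,3] = [2,3] − [0,3] + [0,2].
This gives a 6×4 integer matrix of rank 3; reducing to Smith normal form yields diagonal entries (1,1,1).

Now H_k = ker ∂_k / im ∂_{k+1}, so:

  H_0: rank C_0 − rank ∂_1 = 4 − 3 = 1, and the invariant factors of ∂_1 are all 1, so H_0 = Z.
  H_1: rank ker ∂_1 − rank ∂_2 = (6 − 3) − 3 = 0, and the invariant factors of ∂_2 are all 1, so H_1 = 0.
  H_2: rank ker ∂_2 − rank ∂_3 = (4 − 3) − 0 = 1, and there is no ∂_3, so H_2 = Z.

(K is a triangulation of the 2-sphere S^2.)

H_0 ≅ Z,  H_1 = 0,  H_2 ≅ Z.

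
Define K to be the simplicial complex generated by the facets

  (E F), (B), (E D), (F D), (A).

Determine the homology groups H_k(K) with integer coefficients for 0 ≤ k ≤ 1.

Order the vertices as A < B < D < E < F. Listing each simplex with vertices in this order, K has dimension 1 with simplices:

  0-simplices (5): A, B, D, E, F
  1-simplices (3): DE, DF, EF

so the chain groups are C_0 ≅ Z^5, C_1 ≅ Z^3.

∂_1: C_1 → C_0 is given by ∂[p,q] = [q] − [p]. For instance
  ∂DE = E − D.
This gives a 5×3 integer matrix of rank 2; reducing to Smith normal form yields diagonal entries (1,1).

Computing H_k = (kernel of ∂_k) / (image of ∂_{k+1}):

  H_0: rank C_0 − rank ∂_1 = 5 − 2 = 3, and the invariant factors of ∂_1 are all 1, so H_0 = Z^3.
  H_1: rank ker ∂_1 − rank ∂_2 = (3 − 2) − 0 = 1, and there is no ∂_2, so H_1 = Z.

(K is a triangulation of the disjoint union of the circle S^1 and a set of 2 points.)

H_0 ≅ Z^3,  H_1 ≅ Z.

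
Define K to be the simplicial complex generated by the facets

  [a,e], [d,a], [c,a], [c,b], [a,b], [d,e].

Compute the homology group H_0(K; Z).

Order the vertices as a < b < c < d < e. Listing each simplex with vertices in this order, K has dimension 1 with simplices:

  0-simplices (5): a, b, c, d, e
  1-simplices (6): ab, ac, ad, ae, bc, de

so the chain groups are C_0 ≅ Z^5, C_1 ≅ Z^6.

∂_1: C_1 → C_0 is given by ∂[p,q] = [q] − [p].
The 5×6 boundary matrix has rank 4 and Smith normal form diag(1,1,1,1).

From H_k ≅ ker(∂_k) / im(∂_{k+1}) we obtain:

  H_0: rank C_0 − rank ∂_1 = 5 − 4 = 1, and the invariant factors of ∂_1 are all 1, so H_0 = Z.

(K is a triangulation of a wedge of 2 circles.)

H_0 = Z.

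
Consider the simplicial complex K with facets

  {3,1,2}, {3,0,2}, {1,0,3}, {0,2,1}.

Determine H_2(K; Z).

H_2 = Z.

Order the vertices as 0 < 1 < 2 < 3. Listing each simplex with vertices in this order, K has dimension 2 with simplices:

  0-simplices (4): [0], [1], [2], [3]
  1-simplices (6): [0,1], [0,2], [0,3], [1,2], [1,3], [2,3]
  2-simplices (4): [0,1,2], [0,1,3], [0,2,3], [1,2,3]

so the chain groups are C_0 ≅ Z^4, C_1 ≅ Z^6, C_2 ≅ Z^4.

Boundary ∂_1: C_1 → C_0 maps an edge to its endpoints' difference, ∂[p,q] = q − p. For instance
  ∂[1,3] = [3] − [1].
As a 4×6 matrix over Z this has rank 3, with invariant factors (1,1,1).

Boundary ∂_2: C_2 → C_1 sends each 2-simplex [p,q,r] to [q,r] − [p,r] + [p,q]. For instance
  ∂[1,2,3] = [2,3] − [1,3] + [1,2],
  ∂[0,2,3] = [2,3] − [0,3] + [0,2].
The 6×4 boundary matrix has rank 3 and Smith normal form diag(1,1,1).

Reading off H_k = ker ∂_k / im ∂_{k+1}:

  H_2: rank ker ∂_2 − rank ∂_3 = (4 − 3) − 0 = 1, and there is no ∂_3, so H_2 = Z.

(K is a triangulation of the 2-sphere S^2.)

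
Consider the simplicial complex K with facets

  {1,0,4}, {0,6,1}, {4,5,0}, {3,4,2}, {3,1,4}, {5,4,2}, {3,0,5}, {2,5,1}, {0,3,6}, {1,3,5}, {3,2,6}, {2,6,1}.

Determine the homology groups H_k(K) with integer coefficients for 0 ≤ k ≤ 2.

Fix the vertex order 0 < 1 < 2 < 3 < 4 < 5 < 6 and write every simplex with vertices in increasing order. Then dim K = 2 and the simplices of K are:

  0-simplices (7): [0], [1], [2], [3], [4], [5], [6]
  1-simplices (18): [0,1], [0,3], [0,4], [0,5], [0,6], [1,2], [1,3], [1,4], [1,5], [1,6], [2,3], [2,4], [2,5], [2,6], [3,4], [3,5], [3,6], [4,5]
  2-simplices (12): [0,1,4], [0,1,6], [0,3,5], [0,3,6], [0,4,5], [1,2,5], [1,2,6], [1,3,4], [1,3,5], [2,3,4], [2,3,6], [2,4,5]

giving chain groups C_0 ≅ Z^7, C_1 ≅ Z^18, C_2 ≅ Z^12.

Boundary ∂_1: C_1 → C_0 is given by ∂[p,q] = [q] − [p]. For instance
  ∂[0,5] = [5] − [0].
The resulting 7×18 matrix has rank 6, and its Smith normal form has invariant factors (1,1,1,1,1,1).

Boundary ∂_2: C_2 → C_1 acts by ∂[p,q,r] = [q,r] − [p,r] + [p,q]. For instance
  ∂[1,3,4] = [3,4] − [1,4] + [1,3],
  ∂[0,3,5] = [3,5] − [0,5] + [0,3].
As a 18×12 matrix over Z this has rank 12, with invariant factors (1,1,1,1,1,1,1,1,1,1,1,2).

Reading off H_k = ker ∂_k / im ∂_{k+1}:

  H_0: rank C_0 − rank ∂_1 = 7 − 6 = 1, and the invariant factors of ∂_1 are all 1, so H_0 ≅ Z.
  H_1: rank ker ∂_1 − rank ∂_2 = (18 − 6) − 12 = 0, and ∂_2 has invariant factor 2 > 1, so H_1 ≅ Z/2.
  H_2: rank ker ∂_2 − rank ∂_3 = (12 − 12) − 0 = 0, and there is no ∂_3, so H_2 ≅ 0.

H_0 ≅ Z,  H_1 ≅ Z/2,  H_2 = 0.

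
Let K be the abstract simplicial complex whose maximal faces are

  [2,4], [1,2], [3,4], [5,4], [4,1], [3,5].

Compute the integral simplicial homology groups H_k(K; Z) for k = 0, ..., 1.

H_0 = Z,  H_1 = Z^2.

Order the vertices as 1 < 2 < 3 < 4 < 5. Listing each simplex with vertices in this order, K has dimension 1 with simplices:

  0-simplices (5): [1], [2], [3], [4], [5]
  1-simplices (6): [1,2], [1,4], [2,4], [3,4], [3,5], [4,5]

Hence C_0 ≅ Z^5, C_1 ≅ Z^6.

∂_1: C_1 → C_0 is given by ∂[p,q] = [q] − [p]. For instance
  ∂[1,2] = [2] − [1].
The resulting 5×6 matrix has rank 4, and its Smith normal form has invariant factors (1,1,1,1).

Reading off H_k = ker ∂_k / im ∂_{k+1}:

  H_0: rank C_0 − rank ∂_1 = 5 − 4 = 1, and the invariant factors of ∂_1 are all 1, so H_0 ≅ Z.
  H_1: rank ker ∂_1 − rank ∂_2 = (6 − 4) − 0 = 2, and there is no ∂_2, so H_1 ≅ Z^2.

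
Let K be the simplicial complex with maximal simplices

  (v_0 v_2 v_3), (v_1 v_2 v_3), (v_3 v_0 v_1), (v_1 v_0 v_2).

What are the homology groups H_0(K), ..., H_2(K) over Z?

H_0 ≅ Z,  H_1 = 0,  H_2 ≅ Z.

Fix the vertex order v_0 < v_1 < v_2 < v_3 and write every simplex with vertices in increasing order. Then dim K = 2 and the simplices of K are:

  0-simplices (4): [v_0], [v_1], [v_2], [v_3]
  1-simplices (6): [v_0,v_1], [v_0,v_2], [v_0,v_3], [v_1,v_2], [v_1,v_3], [v_2,v_3]
  2-simplices (4): [v_0,v_1,v_2], [v_0,v_1,v_3], [v_0,v_2,v_3], [v_1,v_2,v_3]

giving chain groups C_0 ≅ Z^4, C_1 ≅ Z^6, C_2 ≅ Z^4.

∂_1: C_1 → C_0 maps an edge to its endpoints' difference, ∂[p,q] = q − p. For instance
  ∂[v_1,v_2] = [v_2] − [v_1].
As a 4×6 matrix over Z this has rank 3, with invariant factors (1,1,1).

∂_2: C_2 → C_1 maps a triangle to the signed sum of its edges. For instance
  ∂[v_0,v_1,v_2] = [v_1,v_2] − [v_0,v_2] + [v_0,v_1],
  ∂[v_0,v_1,v_3] = [v_1,v_3] − [v_0,v_3] + [v_0,v_1].
As a 6×4 matrix over Z this has rank 3, with invariant factors (1,1,1).

Computing H_k = (kernel of ∂_k) / (image of ∂_{k+1}):

  H_0: rank C_0 − rank ∂_1 = 4 − 3 = 1, and the invariant factors of ∂_1 are all 1, so H_0 ≅ Z.
  H_1: rank ker ∂_1 − rank ∂_2 = (6 − 3) − 3 = 0, and the invariant factors of ∂_2 are all 1, so H_1 ≅ 0.
  H_2: rank ker ∂_2 − rank ∂_3 = (4 − 3) − 0 = 1, and there is no ∂_3, so H_2 ≅ Z.

(K is a triangulation of the 2-sphere S^2.)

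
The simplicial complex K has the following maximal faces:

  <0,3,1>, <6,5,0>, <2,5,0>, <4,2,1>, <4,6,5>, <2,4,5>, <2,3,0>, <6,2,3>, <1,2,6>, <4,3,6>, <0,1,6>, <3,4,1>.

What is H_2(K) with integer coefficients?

Order the vertices as 0 < 1 < 2 < 3 < 4 < 5 < 6. Listing each simplex with vertices in this order, K has dimension 2 with simplices:

  0-simplices (7): [0], [1], [2], [3], [4], [5], [6]
  1-simplices (18): [0,1], [0,2], [0,3], [0,5], [0,6], [1,2], [1,3], [1,4], [1,6], [2,3], [2,4], [2,5], [2,6], [3,4], [3,6], [4,5], [4,6], [5,6]
  2-simplices (12): [0,1,3], [0,1,6], [0,2,3], [0,2,5], [0,5,6], [1,2,4], [1,2,6], [1,3,4], [2,3,6], [2,4,5], [3,4,6], [4,5,6]

giving chain groups C_0 ≅ Z^7, C_1 ≅ Z^18, C_2 ≅ Z^12.

Boundary ∂_1: C_1 → C_0 sends each edge [p,q] (with p < q) to q − p. For instance
  ∂[0,5] = [5] − [0].
This gives a 7×18 integer matrix of rank 6; reducing to Smith normal form yields diagonal entries (1,1,1,1,1,1).

The boundary map ∂_2: C_2 → C_1 sends each 2-simplex [p,q,r] to [q,r] − [p,r] + [p,q]. For instance
  ∂[0,2,3] = [2,3] − [0,3] + [0,2],
  ∂[3,4,6] = [4,6] − [3,6] + [3,4].
As a 18×12 matrix over Z this has rank 12, with invariant factors (1,1,1,1,1,1,1,1,1,1,1,2).

From H_k ≅ ker(∂_k) / im(∂_{k+1}) we obtain:

  H_2: rank ker ∂_2 − rank ∂_3 = (12 − 12) − 0 = 0, and there is no ∂_3, so H_2 ≅ 0.

H_2 = 0.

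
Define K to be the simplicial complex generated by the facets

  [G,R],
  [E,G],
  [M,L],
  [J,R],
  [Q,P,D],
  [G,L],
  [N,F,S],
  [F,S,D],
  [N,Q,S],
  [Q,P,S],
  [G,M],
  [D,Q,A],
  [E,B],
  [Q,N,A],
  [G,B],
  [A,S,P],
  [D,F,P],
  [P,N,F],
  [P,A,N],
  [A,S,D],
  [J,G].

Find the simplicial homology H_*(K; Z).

Order the vertices as A < B < D < E < F < G < J < L < M < N < P < Q < R < S. Listing each simplex with vertices in this order, K has dimension 2 with simplices:

  0-simplices (14): A, B, D, E, F, G, J, L, M, N, P, Q, R, S
  1-simplices (27): AD, AN, AP, AQ, AS, BE, BG, DF, DP, DQ, DS, EG, FN, FP, FS, GJ, GL, GM, GR, JR, LM, NP, NQ, NS, PQ, PS, QS
  2-simplices (12): ADQ, ADS, ANP, ANQ, APS, DFP, DFS, DPQ, FNP, FNS, NQS, PQS

Hence C_0 ≅ Z^14, C_1 ≅ Z^27, C_2 ≅ Z^12.

Boundary ∂_1: C_1 → C_0 sends each edge [p,q] (with p < q) to q − p. For instance
  ∂PQ = Q − P.
This gives a 14×27 integer matrix of rank 12; reducing to Smith normal form yields diagonal entries (1,1,1,1,1,1,1,1,1,1,1,1).

The boundary map ∂_2: C_2 → C_1 sends each 2-simplex [p,q,r] to [q,r] − [p,r] + [p,q]. For instance
  ∂ANQ = NQ − AQ + AN,
  ∂ANP = NP − AP + AN.
The 27×12 boundary matrix has rank 12 and Smith normal form diag(1,1,1,1,1,1,1,1,1,1,1,2).

Reading off H_k = ker ∂_k / im ∂_{k+1}:

  H_0: rank C_0 − rank ∂_1 = 14 − 12 = 2, and the invariant factors of ∂_1 are all 1, so H_0 ≅ Z^2.
  H_1: rank ker ∂_1 − rank ∂_2 = (27 − 12) − 12 = 3, and ∂_2 has invariant factor 2 > 1, so H_1 ≅ Z^3 ⊕ Z_2.
  H_2: rank ker ∂_2 − rank ∂_3 = (12 − 12) − 0 = 0, and there is no ∂_3, so H_2 ≅ 0.

As a check, the Euler characteristic is 14 − 27 + 12 = -1, which agrees with 2 − 3 + 0 = -1.
(K is a triangulation of the disjoint union of the real projective plane RP^2 and a wedge of 3 circles.)

H_0 ≅ Z^2,  H_1 ≅ Z^3 ⊕ Z_2,  H_2 = 0.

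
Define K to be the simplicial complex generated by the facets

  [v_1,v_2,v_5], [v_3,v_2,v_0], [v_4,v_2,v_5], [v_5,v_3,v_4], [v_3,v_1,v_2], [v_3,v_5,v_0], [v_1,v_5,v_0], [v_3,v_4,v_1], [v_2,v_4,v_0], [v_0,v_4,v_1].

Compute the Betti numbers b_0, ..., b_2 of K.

b_0 = 1, b_1 = 0, b_2 = 0.

We work with the vertex ordering v_0 < v_1 < v_2 < v_3 < v_4 < v_5. The simplices of K, each written with vertices in increasing order, are:

  0-simplices (6): [v_0], [v_1], [v_2], [v_3], [v_4], [v_5]
  1-simplices (15): (15 of them)
  2-simplices (10): [v_0,v_1,v_4], [v_0,v_1,v_5], [v_0,v_2,v_3], [v_0,v_2,v_4], [v_0,v_3,v_5], [v_1,v_2,v_3], [v_1,v_2,v_5], [v_1,v_3,v_4], [v_2,v_4,v_5], [v_3,v_4,v_5]

giving chain groups C_0 ≅ Z^6, C_1 ≅ Z^15, C_2 ≅ Z^10.

Boundary ∂_1: C_1 → C_0 sends each edge [p,q] (with p < q) to q − p.
The resulting 6×15 matrix has rank 5, and its Smith normal form has invariant factors (1,1,1,1,1).

The boundary map ∂_2: C_2 → C_1 maps a triangle to the signed sum of its edges. For instance
  ∂[v_0,v_3,v_5] = [v_3,v_5] − [v_0,v_5] + [v_0,v_3],
  ∂[v_0,v_2,v_4] = [v_2,v_4] − [v_0,v_4] + [v_0,v_2].
The 15×10 boundary matrix has rank 10 and Smith normal form diag(1,1,1,1,1,1,1,1,1,2).

Computing H_k = (kernel of ∂_k) / (image of ∂_{k+1}):

  H_0: rank C_0 − rank ∂_1 = 6 − 5 = 1, and the invariant factors of ∂_1 are all 1, so H_0 ≅ Z.
  H_1: rank ker ∂_1 − rank ∂_2 = (15 − 5) − 10 = 0, and ∂_2 has invariant factor 2 > 1, so H_1 ≅ Z/2.
  H_2: rank ker ∂_2 − rank ∂_3 = (10 − 10) − 0 = 0, and there is no ∂_3, so H_2 ≅ 0.

Hence the Betti numbers are b_0 = 1, b_1 = 0, b_2 = 0.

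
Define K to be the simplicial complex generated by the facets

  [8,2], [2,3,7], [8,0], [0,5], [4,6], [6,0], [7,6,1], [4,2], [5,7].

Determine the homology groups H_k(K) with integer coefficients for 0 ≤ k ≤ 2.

H_0 = Z,  H_1 = Z^3,  H_2 = 0.

Take the total order 0 < 1 < 2 < 3 < 4 < 5 < 6 < 7 < 8 on the vertex set. Then K (dimension 2) consists of the simplices:

  0-simplices (9): [0], [1], [2], [3], [4], [5], [6], [7], [8]
  1-simplices (13): [0,5], [0,6], [0,8], [1,6], [1,7], [2,3], [2,4], [2,7], [2,8], [3,7], [4,6], [5,7], [6,7]
  2-simplices (2): [1,6,7], [2,3,7]

giving chain groups C_0 ≅ Z^9, C_1 ≅ Z^13, C_2 ≅ Z^2.

∂_1: C_1 → C_0 sends each edge [p,q] (with p < q) to q − p. For instance
  ∂[2,7] = [7] − [2].
As a 9×13 matrix over Z this has rank 8, with invariant factors (1,1,1,1,1,1,1,1).

∂_2: C_2 → C_1 maps a triangle to the signed sum of its edges. For instance
  ∂[1,6,7] = [6,7] − [1,7] + [1,6],
  ∂[2,3,7] = [3,7] − [2,7] + [2,3].
The 13×2 boundary matrix has rank 2 and Smith normal form diag(1,1).

Computing H_k = (kernel of ∂_k) / (image of ∂_{k+1}):

  H_0: rank C_0 − rank ∂_1 = 9 − 8 = 1, and the invariant factors of ∂_1 are all 1, so H_0 ≅ Z.
  H_1: rank ker ∂_1 − rank ∂_2 = (13 − 8) − 2 = 3, and the invariant factors of ∂_2 are all 1, so H_1 ≅ Z^3.
  H_2: rank ker ∂_2 − rank ∂_3 = (2 − 2) − 0 = 0, and there is no ∂_3, so H_2 ≅ 0.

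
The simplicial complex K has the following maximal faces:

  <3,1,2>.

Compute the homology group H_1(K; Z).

H_1 = 0.

Take the total order 1 < 2 < 3 on the vertex set. Then K (dimension 2) consists of the simplices:

  0-simplices (3): [1], [2], [3]
  1-simplices (3): [1,2], [1,3], [2,3]
  2-simplices (1): [1,2,3]

giving chain groups C_0 ≅ Z^3, C_1 ≅ Z^3, C_2 ≅ Z^1.

Boundary ∂_1: C_1 → C_0 is given by ∂[p,q] = [q] − [p]. For instance
  ∂[2,3] = [3] − [2].
The resulting 3×3 matrix has rank 2, and its Smith normal form has invariant factors (1,1).

Boundary ∂_2: C_2 → C_1 maps a triangle to the signed sum of its edges. For instance
  ∂[1,2,3] = [2,3] − [1,3] + [1,2].
This gives a 3×1 integer matrix of rank 1; reducing to Smith normal form yields diagonal entries (1).

From H_k ≅ ker(∂_k) / im(∂_{k+1}) we obtain:

  H_1: rank ker ∂_1 − rank ∂_2 = (3 − 2) − 1 = 0, and the invariant factors of ∂_2 are all 1, so H_1 = 0.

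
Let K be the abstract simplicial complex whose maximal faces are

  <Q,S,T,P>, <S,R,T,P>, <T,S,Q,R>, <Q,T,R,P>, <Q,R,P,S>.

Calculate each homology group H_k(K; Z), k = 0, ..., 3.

H_0 = Z,  H_1 = 0,  H_2 = 0,  H_3 = Z.

Fix the vertex order P < Q < R < S < T and write every simplex with vertices in increasing order. Then dim K = 3 and the simplices of K are:

  0-simplices (5): P, Q, R, S, T
  1-simplices (10): PQ, PR, PS, PT, QR, QS, QT, RS, RT, ST
  2-simplices (10): PQR, PQS, PQT, PRS, PRT, PST, QRS, QRT, QST, RST
  3-simplices (5): PQRS, PQRT, PQST, PRST, QRST

giving chain groups C_0 ≅ Z^5, C_1 ≅ Z^10, C_2 ≅ Z^10, C_3 ≅ Z^5.

The boundary map ∂_1: C_1 → C_0 is given by ∂[p,q] = [q] − [p]. For instance
  ∂QR = R − Q.
This gives a 5×10 integer matrix of rank 4; reducing to Smith normal form yields diagonal entries (1,1,1,1).

Boundary ∂_2: C_2 → C_1 maps a triangle to the signed sum of its edges. For instance
  ∂PQR = QR − PR + PQ,
  ∂PRT = RT − PT + PR.
The resulting 10×10 matrix has rank 6, and its Smith normal form has invariant factors (1,1,1,1,1,1).

Boundary ∂_3: C_3 → C_2 sends each 3-simplex σ to the alternating sum Σ_i (−1)^i (σ with its i-th vertex removed). For instance
  ∂PRST = RST − PST + PRT − PRS,
  ∂PQST = QST − PST + PQT − PQS.
The resulting 10×5 matrix has rank 4, and its Smith normal form has invariant factors (1,1,1,1).

Now H_k = ker ∂_k / im ∂_{k+1}, so:

  H_0: rank C_0 − rank ∂_1 = 5 − 4 = 1, and the invariant factors of ∂_1 are all 1, so H_0 ≅ Z.
  H_1: rank ker ∂_1 − rank ∂_2 = (10 − 4) − 6 = 0, and the invariant factors of ∂_2 are all 1, so H_1 ≅ 0.
  H_2: rank ker ∂_2 − rank ∂_3 = (10 − 6) − 4 = 0, and the invariant factors of ∂_3 are all 1, so H_2 ≅ 0.
  H_3: rank ker ∂_3 − rank ∂_4 = (5 − 4) − 0 = 1, and there is no ∂_4, so H_3 ≅ Z.

As a check, the Euler characteristic is 5 − 10 + 10 − 5 = 0, which agrees with 1 − 0 + 0 − 1 = 0.
(K is a triangulation of the 3-sphere S^3.)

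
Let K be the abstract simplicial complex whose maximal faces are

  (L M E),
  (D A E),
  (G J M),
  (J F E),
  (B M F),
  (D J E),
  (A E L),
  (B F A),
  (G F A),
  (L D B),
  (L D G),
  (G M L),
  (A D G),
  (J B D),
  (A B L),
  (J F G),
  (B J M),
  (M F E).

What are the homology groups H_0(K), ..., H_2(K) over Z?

H_0 = Z,  H_1 = Z ⊕ Z/2,  H_2 = 0.

Fix the vertex order A < B < D < E < F < G < J < L < M and write every simplex with vertices in increasing order. Then dim K = 2 and the simplices of K are:

  0-simplices (9): A, B, D, E, F, G, J, L, M
  1-simplices (27): AB, AD, AE, AF, AG, AL, BD, BF, BJ, BL, BM, DE, DG, DJ, DL, EF, EJ, EL, EM, FG, FJ, FM, GJ, GL, GM, JM, LM
  2-simplices (18): ABF, ABL, ADE, ADG, AEL, AFG, BDJ, BDL, BFM, BJM, DEJ, DGL, EFJ, EFM, ELM, FGJ, GJM, GLM

so the chain groups are C_0 ≅ Z^9, C_1 ≅ Z^27, C_2 ≅ Z^18.

∂_1: C_1 → C_0 sends each edge [p,q] (with p < q) to q − p. For instance
  ∂EF = F − E.
As a 9×27 matrix over Z this has rank 8, with invariant factors (1,1,1,1,1,1,1,1).

∂_2: C_2 → C_1 acts by ∂[p,q,r] = [q,r] − [p,r] + [p,q]. For instance
  ∂GJM = JM − GM + GJ,
  ∂EFJ = FJ − EJ + EF.
This gives a 27×18 integer matrix of rank 18; reducing to Smith normal form yields diagonal entries (1,1,1,1,1,1,1,1,1,1,1,1,1,1,1,1,1,2).

Computing H_k = (kernel of ∂_k) / (image of ∂_{k+1}):

  H_0: rank C_0 − rank ∂_1 = 9 − 8 = 1, and the invariant factors of ∂_1 are all 1, so H_0 ≅ Z.
  H_1: rank ker ∂_1 − rank ∂_2 = (27 − 8) − 18 = 1, and ∂_2 has invariant factor 2 > 1, so H_1 ≅ Z ⊕ Z/2.
  H_2: rank ker ∂_2 − rank ∂_3 = (18 − 18) − 0 = 0, and there is no ∂_3, so H_2 ≅ 0.

As a check, the Euler characteristic is 9 − 27 + 18 = 0, which agrees with 1 − 1 + 0 = 0.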